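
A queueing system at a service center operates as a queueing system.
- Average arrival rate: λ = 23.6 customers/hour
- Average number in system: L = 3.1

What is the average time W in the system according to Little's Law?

Little's Law: L = λW, so W = L/λ
W = 3.1/23.6 = 0.1314 hours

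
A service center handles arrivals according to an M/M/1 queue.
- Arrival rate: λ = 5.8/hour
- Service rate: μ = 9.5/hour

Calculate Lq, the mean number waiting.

ρ = λ/μ = 5.8/9.5 = 0.6105
For M/M/1: Lq = λ²/(μ(μ-λ))
Lq = 33.64/(9.5 × 3.70)
Lq = 0.9570 customers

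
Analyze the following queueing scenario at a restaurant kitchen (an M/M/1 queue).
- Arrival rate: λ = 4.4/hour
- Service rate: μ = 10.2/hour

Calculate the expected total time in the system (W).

First, compute utilization: ρ = λ/μ = 4.4/10.2 = 0.4314
For M/M/1: W = 1/(μ-λ)
W = 1/(10.2-4.4) = 1/5.80
W = 0.1724 hours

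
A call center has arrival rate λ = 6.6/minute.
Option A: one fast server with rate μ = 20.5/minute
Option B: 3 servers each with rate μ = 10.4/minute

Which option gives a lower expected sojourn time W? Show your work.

Option A: single server μ = 20.5 (M/M/1)
  ρ_A = 6.6/20.5 = 0.3220
  W_A = 1/(μ-λ) = 1/(20.5-6.6) = 1/13.90 = 0.07194

Option B: 3 servers μ = 10.4 (M/M/3)
  ρ_B = λ/(cμ) = 6.6/(3×10.4) = 0.2115
  Offered load a = λ/μ = cρ = 6.6/10.4 = 0.6346
  P₀ = [ Σₙ₌₀^2 aⁿ/n! + a^3/(3!(1-ρ)) ]⁻¹
  Σ = a^0/0! + a^1/1! + a^2/2! = 1.0000 + 0.6346 + 0.2014 = 1.8360
  a^3/(3!(1-ρ)) = 0.2556/(6 × 0.7885) = 0.05403
  P₀ = 1/(1.8360 + 0.05403) = 0.5291
  Lq = P₀·a^3·ρ / (3!(1-ρ)²) = 0.52910 × 0.25558 × 0.21154 / (6 × 0.62167) = 0.007669
  Wq_B = Lq/λ = 0.007669/6.6 = 0.0011620
  W_B = Wq_B + 1/μ = 0.0011620 + 0.096154 = 0.09732

Since W_A = 0.07194 < W_B = 0.09732, Option A (single fast server) has the shorter time in system.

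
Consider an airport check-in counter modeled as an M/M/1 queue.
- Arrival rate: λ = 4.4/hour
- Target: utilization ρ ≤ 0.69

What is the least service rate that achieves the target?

ρ = λ/μ, so μ = λ/ρ
μ ≥ 4.4/0.69 = 6.3768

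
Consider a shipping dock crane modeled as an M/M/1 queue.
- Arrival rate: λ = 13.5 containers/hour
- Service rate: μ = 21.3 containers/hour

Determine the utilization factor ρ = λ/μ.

Server utilization: ρ = λ/μ
ρ = 13.5/21.3 = 0.6338
The server is busy 63.38% of the time.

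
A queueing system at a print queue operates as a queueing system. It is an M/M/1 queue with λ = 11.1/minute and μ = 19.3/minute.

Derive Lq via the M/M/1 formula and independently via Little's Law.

Method 1 (direct): Lq = λ²/(μ(μ-λ)) = 123.21/(19.3 × 8.20) = 0.7785

Method 2 (Little's Law):
W = 1/(μ-λ) = 1/8.20 = 0.121951
Wq = W - 1/μ = 0.121951 - 0.0518135 = 0.070138
Lq = λWq = 11.1 × 0.070138 = 0.7785 ✔ (matches Method 1)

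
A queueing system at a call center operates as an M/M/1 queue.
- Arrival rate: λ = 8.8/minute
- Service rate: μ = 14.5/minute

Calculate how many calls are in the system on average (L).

ρ = λ/μ = 8.8/14.5 = 0.6069
For M/M/1: L = λ/(μ-λ)
L = 8.8/(14.5-8.8) = 8.8/5.70
L = 1.5439 calls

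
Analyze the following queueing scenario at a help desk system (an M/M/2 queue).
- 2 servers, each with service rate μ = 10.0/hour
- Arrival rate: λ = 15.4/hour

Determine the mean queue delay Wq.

Traffic intensity: ρ = λ/(cμ) = 15.4/(2×10.0) = 0.7700
Since ρ = 0.7700 < 1, system is stable.
Offered load a = λ/μ = cρ = 15.4/10.0 = 1.5400
P₀ = [ Σₙ₌₀^1 aⁿ/n! + a^2/(2!(1-ρ)) ]⁻¹
Σ = a^0/0! + a^1/1! = 1.0000 + 1.5400 = 2.5400
a^2/(2!(1-ρ)) = 2.3716/(2 × 0.2300) = 5.1557
P₀ = 1/(2.5400 + 5.1557) = 0.1299
Lq = P₀·a^2·ρ / (2!(1-ρ)²) = 0.129944 × 2.37160 × 0.770000 / (2 × 0.0529000) = 2.2429
Wq = Lq/λ = 2.2429/15.4 = 0.1456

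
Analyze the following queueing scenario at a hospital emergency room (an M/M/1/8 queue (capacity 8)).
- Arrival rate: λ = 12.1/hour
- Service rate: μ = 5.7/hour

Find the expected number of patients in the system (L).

ρ = λ/μ = 12.1/5.7 = 2.1228
P₀ = (1-ρ)/(1-ρ^(K+1)) = (1-2.1228)/(1-2.1228^9) = -1.1228/-874.3499 = 0.001284
P_K = P₀×ρ^K = 0.001284 × 2.1228^8 = 0.001284 × 412.3563 = 0.5295
L = ρ[1 - (K+1)ρ^K + Kρ^(K+1)] / [(1-ρ)(1-ρ^(K+1))]
L = 2.1228 × (1 - 9×412.3563 + 8×875.3499) / ((1 - 2.1228) × (1 - 875.3499)) = 7.1197 patients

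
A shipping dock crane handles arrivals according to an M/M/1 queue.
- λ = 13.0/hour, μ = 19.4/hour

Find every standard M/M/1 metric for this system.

Step 1: ρ = λ/μ = 13.0/19.4 = 0.6701
Step 2: L = λ/(μ-λ) = 13.0/6.40 = 2.0313
Step 3: Lq = λ²/(μ(μ-λ)) = 169.00/(19.4×6.40) = 1.3611
Step 4: W = 1/(μ-λ) = 1/6.40 = 0.1563
Step 5: Wq = λ/(μ(μ-λ)) = 13.0/(19.4×6.40) = 0.1047
Step 6: P(0) = 1-ρ = 0.3299
Verify: L = λW = 13.0×0.1563 = 2.0313 ✔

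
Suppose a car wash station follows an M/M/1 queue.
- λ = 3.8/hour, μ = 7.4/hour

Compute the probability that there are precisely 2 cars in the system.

ρ = λ/μ = 3.8/7.4 = 0.5135
P(n) = (1-ρ)ρⁿ
P(2) = (1-0.5135) × 0.5135^2
P(2) = 0.4865 × 0.2637
P(2) = 0.1283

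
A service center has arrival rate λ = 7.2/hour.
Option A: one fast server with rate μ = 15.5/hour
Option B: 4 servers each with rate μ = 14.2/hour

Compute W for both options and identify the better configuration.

Option A: single server μ = 15.5 (M/M/1)
  ρ_A = 7.2/15.5 = 0.4645
  W_A = 1/(μ-λ) = 1/(15.5-7.2) = 1/8.30 = 0.1205

Option B: 4 servers μ = 14.2 (M/M/4)
  ρ_B = λ/(cμ) = 7.2/(4×14.2) = 0.1268
  Offered load a = λ/μ = cρ = 7.2/14.2 = 0.5070
  P₀ = [ Σₙ₌₀^3 aⁿ/n! + a^4/(4!(1-ρ)) ]⁻¹
  Σ = a^0/0! + a^1/1! + a^2/2! + a^3/3! = 1.0000 + 0.50704 + 0.12855 + 0.021726 = 1.6573
  a^4/(4!(1-ρ)) = 0.06610/(24 × 0.8732) = 0.003154
  P₀ = 1/(1.6573 + 0.003154) = 0.6022
  Lq = P₀·a^4·ρ / (4!(1-ρ)²) = 0.60224 × 0.066096 × 0.12676 / (24 × 0.76255) = 0.0002757
  Wq_B = Lq/λ = 0.0002757/7.2 = 0.00003829
  W_B = Wq_B + 1/μ = 0.00003829 + 0.07042 = 0.07046

Since W_B = 0.07046 < W_A = 0.1205, Option B (multiple servers) has the shorter time in system.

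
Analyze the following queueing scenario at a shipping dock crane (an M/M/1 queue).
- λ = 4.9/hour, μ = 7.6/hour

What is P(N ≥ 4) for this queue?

ρ = λ/μ = 4.9/7.6 = 0.6447
P(N ≥ n) = ρⁿ
P(N ≥ 4) = 0.6447^4
P(N ≥ 4) = 0.1728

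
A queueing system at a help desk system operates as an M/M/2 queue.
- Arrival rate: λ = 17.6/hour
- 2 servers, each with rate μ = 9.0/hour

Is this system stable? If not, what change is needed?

Stability requires ρ = λ/(cμ) < 1
ρ = 17.6/(2 × 9.0) = 17.6/18.00 = 0.9778
Since 0.9778 < 1, the system is STABLE.
The servers are busy 97.78% of the time.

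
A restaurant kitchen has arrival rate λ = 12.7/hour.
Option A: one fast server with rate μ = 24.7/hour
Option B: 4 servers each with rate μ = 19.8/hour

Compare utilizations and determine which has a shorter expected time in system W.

Option A: single server μ = 24.7 (M/M/1)
  ρ_A = 12.7/24.7 = 0.5142
  W_A = 1/(μ-λ) = 1/(24.7-12.7) = 1/12.00 = 0.08333

Option B: 4 servers μ = 19.8 (M/M/4)
  ρ_B = λ/(cμ) = 12.7/(4×19.8) = 0.1604
  Offered load a = λ/μ = cρ = 12.7/19.8 = 0.6414
  P₀ = [ Σₙ₌₀^3 aⁿ/n! + a^4/(4!(1-ρ)) ]⁻¹
  Σ = a^0/0! + a^1/1! + a^2/2! + a^3/3! = 1.0000 + 0.6414 + 0.2057 + 0.04398 = 1.8911
  a^4/(4!(1-ρ)) = 0.16926/(24 × 0.83965) = 0.008399
  P₀ = 1/(1.8911 + 0.008399) = 0.5265
  Lq = P₀·a^4·ρ / (4!(1-ρ)²) = 0.526454 × 0.169260 × 0.160354 / (24 × 0.705006) = 0.0008445
  Wq_B = Lq/λ = 0.00084448/12.7 = 0.000066494
  W_B = Wq_B + 1/μ = 0.000066494 + 0.050505 = 0.05057

Since W_B = 0.05057 < W_A = 0.08333, Option B (multiple servers) has the shorter time in system.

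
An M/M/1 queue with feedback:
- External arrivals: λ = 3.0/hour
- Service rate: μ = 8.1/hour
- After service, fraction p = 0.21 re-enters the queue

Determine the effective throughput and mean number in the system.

Effective arrival rate: λ_eff = λ/(1-p) = 3.0/(1-0.21) = 3.0/0.79 = 3.79747
ρ = λ_eff/μ = 3.79747/8.1 = 0.46882
L = ρ/(1-ρ) = 0.46882/(1-0.46882) = 0.8826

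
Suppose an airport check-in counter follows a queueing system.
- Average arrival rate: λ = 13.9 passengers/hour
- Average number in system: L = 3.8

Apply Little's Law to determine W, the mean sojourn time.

Little's Law: L = λW, so W = L/λ
W = 3.8/13.9 = 0.2734 hours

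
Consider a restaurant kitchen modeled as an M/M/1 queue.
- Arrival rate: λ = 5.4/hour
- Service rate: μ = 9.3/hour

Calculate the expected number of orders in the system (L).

ρ = λ/μ = 5.4/9.3 = 0.5806
For M/M/1: L = λ/(μ-λ)
L = 5.4/(9.3-5.4) = 5.4/3.90
L = 1.3846 orders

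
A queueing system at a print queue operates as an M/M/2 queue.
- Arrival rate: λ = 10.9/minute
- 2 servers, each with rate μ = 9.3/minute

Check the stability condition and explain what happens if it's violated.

Stability requires ρ = λ/(cμ) < 1
ρ = 10.9/(2 × 9.3) = 10.9/18.60 = 0.5860
Since 0.5860 < 1, the system is STABLE.
The servers are busy 58.60% of the time.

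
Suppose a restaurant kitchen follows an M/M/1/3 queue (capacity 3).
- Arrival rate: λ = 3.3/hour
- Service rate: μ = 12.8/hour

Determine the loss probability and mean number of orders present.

ρ = λ/μ = 3.3/12.8 = 0.2578
P₀ = (1-ρ)/(1-ρ^(K+1)) = (1-0.2578)/(1-0.2578^4) = 0.7422/0.9956 = 0.7455
P_K = P₀×ρ^K = 0.7455 × 0.2578^3 = 0.7455 × 0.01713 = 0.01277
Blocking probability P_3 = 0.01277 (1.28%)
L = ρ[1 - (K+1)ρ^K + Kρ^(K+1)] / [(1-ρ)(1-ρ^(K+1))]
L = 0.2578 × (1 - 4×0.01713 + 3×0.004417) / ((1 - 0.2578) × (1 - 0.004417)) = 0.3296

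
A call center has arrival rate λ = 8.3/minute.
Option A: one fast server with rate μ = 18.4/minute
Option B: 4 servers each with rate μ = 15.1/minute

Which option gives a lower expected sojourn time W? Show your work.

Option A: single server μ = 18.4 (M/M/1)
  ρ_A = 8.3/18.4 = 0.4511
  W_A = 1/(μ-λ) = 1/(18.4-8.3) = 1/10.10 = 0.09901

Option B: 4 servers μ = 15.1 (M/M/4)
  ρ_B = λ/(cμ) = 8.3/(4×15.1) = 0.1374
  Offered load a = λ/μ = cρ = 8.3/15.1 = 0.5497
  P₀ = [ Σₙ₌₀^3 aⁿ/n! + a^4/(4!(1-ρ)) ]⁻¹
  Σ = a^0/0! + a^1/1! + a^2/2! + a^3/3! = 1.0000 + 0.54967 + 0.15107 + 0.027679 = 1.7284
  a^4/(4!(1-ρ)) = 0.09129/(24 × 0.8626) = 0.004410
  P₀ = 1/(1.7284 + 0.004410) = 0.5771
  Lq = P₀·a^4·ρ / (4!(1-ρ)²) = 0.5771 × 0.09129 × 0.1374 / (24 × 0.7440) = 0.0004054
  Wq_B = Lq/λ = 0.0004054/8.3 = 0.000048843
  W_B = Wq_B + 1/μ = 0.000048843 + 0.066225 = 0.06627

Since W_B = 0.06627 < W_A = 0.09901, Option B (multiple servers) has the shorter time in system.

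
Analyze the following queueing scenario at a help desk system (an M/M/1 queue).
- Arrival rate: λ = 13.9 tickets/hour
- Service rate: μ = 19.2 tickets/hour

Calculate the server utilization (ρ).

Server utilization: ρ = λ/μ
ρ = 13.9/19.2 = 0.7240
The server is busy 72.40% of the time.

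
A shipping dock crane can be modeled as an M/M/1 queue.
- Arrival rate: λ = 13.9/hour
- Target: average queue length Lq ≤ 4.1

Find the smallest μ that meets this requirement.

For M/M/1: Lq = λ²/(μ(μ-λ))
Need Lq ≤ 4.1, i.e. μ(μ-λ) ≥ λ²/4.1
μ² - 13.9μ - 193.21/4.1 ≥ 0  →  μ² - 13.9μ - 47.1244 ≥ 0
Quadratic formula (positive root): μ = [λ + √(λ² + 4×47.1244)]/2
Discriminant: 193.21 + 4×47.1244 = 381.7076, √381.7076 = 19.5373
μ ≥ (13.9 + 19.5373)/2 = 16.7187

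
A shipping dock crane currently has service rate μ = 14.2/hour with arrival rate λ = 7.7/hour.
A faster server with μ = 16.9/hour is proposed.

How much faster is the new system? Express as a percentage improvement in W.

System 1: ρ₁ = 7.7/14.2 = 0.5423, W₁ = 1/(14.2-7.7) = 0.15385
System 2: ρ₂ = 7.7/16.9 = 0.4556, W₂ = 1/(16.9-7.7) = 0.10870
Improvement: (W₁-W₂)/W₁ = (0.15385-0.10870)/0.15385 = 29.35%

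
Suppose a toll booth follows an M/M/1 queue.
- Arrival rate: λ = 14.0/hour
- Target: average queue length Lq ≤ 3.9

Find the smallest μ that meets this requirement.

For M/M/1: Lq = λ²/(μ(μ-λ))
Need Lq ≤ 3.9, i.e. μ(μ-λ) ≥ λ²/3.9
μ² - 14.0μ - 196.00/3.9 ≥ 0  →  μ² - 14.0μ - 50.25641 ≥ 0
Quadratic formula (positive root): μ = [λ + √(λ² + 4×50.25641)]/2
Discriminant: 196.00 + 4×50.25641 = 397.02564, √397.02564 = 19.925502
μ ≥ (14.0 + 19.925502)/2 = 16.9628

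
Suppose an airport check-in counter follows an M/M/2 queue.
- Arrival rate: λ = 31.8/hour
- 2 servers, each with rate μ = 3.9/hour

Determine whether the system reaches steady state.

Stability requires ρ = λ/(cμ) < 1
ρ = 31.8/(2 × 3.9) = 31.8/7.80 = 4.0769
Since 4.0769 ≥ 1, the system is UNSTABLE.
Need c > λ/μ = 31.8/3.9 = 8.15.
Minimum servers needed: c = 9.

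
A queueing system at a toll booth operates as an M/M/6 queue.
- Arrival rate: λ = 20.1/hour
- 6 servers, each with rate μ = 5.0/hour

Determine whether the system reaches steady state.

Stability requires ρ = λ/(cμ) < 1
ρ = 20.1/(6 × 5.0) = 20.1/30.00 = 0.6700
Since 0.6700 < 1, the system is STABLE.
The servers are busy 67.00% of the time.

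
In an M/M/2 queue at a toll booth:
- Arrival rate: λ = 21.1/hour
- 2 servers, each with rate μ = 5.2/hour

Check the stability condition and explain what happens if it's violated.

Stability requires ρ = λ/(cμ) < 1
ρ = 21.1/(2 × 5.2) = 21.1/10.40 = 2.0288
Since 2.0288 ≥ 1, the system is UNSTABLE.
Need c > λ/μ = 21.1/5.2 = 4.06.
Minimum servers needed: c = 5.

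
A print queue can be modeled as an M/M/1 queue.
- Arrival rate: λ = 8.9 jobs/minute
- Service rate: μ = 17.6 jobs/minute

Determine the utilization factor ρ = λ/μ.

Server utilization: ρ = λ/μ
ρ = 8.9/17.6 = 0.5057
The server is busy 50.57% of the time.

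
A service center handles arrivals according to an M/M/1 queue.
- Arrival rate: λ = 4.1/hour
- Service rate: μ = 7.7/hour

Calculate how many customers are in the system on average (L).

ρ = λ/μ = 4.1/7.7 = 0.5325
For M/M/1: L = λ/(μ-λ)
L = 4.1/(7.7-4.1) = 4.1/3.60
L = 1.1389 customers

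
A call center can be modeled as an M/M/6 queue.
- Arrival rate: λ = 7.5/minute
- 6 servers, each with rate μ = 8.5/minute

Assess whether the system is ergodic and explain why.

Stability requires ρ = λ/(cμ) < 1
ρ = 7.5/(6 × 8.5) = 7.5/51.00 = 0.1471
Since 0.1471 < 1, the system is STABLE.
The servers are busy 14.71% of the time.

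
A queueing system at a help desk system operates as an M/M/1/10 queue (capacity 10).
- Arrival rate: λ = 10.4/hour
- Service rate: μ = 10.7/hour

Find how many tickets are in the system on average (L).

ρ = λ/μ = 10.4/10.7 = 0.97196
P₀ = (1-ρ)/(1-ρ^(K+1)) = (1-0.97196)/(1-0.97196^11) = 0.02804/0.2686 = 0.1044
P_K = P₀×ρ^K = 0.10438 × 0.97196^10 = 0.10438 × 0.75246 = 0.07854
L = ρ[1 - (K+1)ρ^K + Kρ^(K+1)] / [(1-ρ)(1-ρ^(K+1))]
L = 0.97196 × (1 - 11×0.752461 + 10×0.731362) / ((1 - 0.97196) × (1 - 0.731362)) = 4.7161 tickets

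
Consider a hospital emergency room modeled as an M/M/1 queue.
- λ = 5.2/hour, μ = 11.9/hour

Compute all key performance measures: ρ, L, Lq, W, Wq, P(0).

Step 1: ρ = λ/μ = 5.2/11.9 = 0.4370
Step 2: L = λ/(μ-λ) = 5.2/6.70 = 0.7761
Step 3: Lq = λ²/(μ(μ-λ)) = 27.04/(11.9×6.70) = 0.3391
Step 4: W = 1/(μ-λ) = 1/6.70 = 0.14925
Step 5: Wq = λ/(μ(μ-λ)) = 5.2/(11.9×6.70) = 0.06522
Step 6: P(0) = 1-ρ = 0.5630
Verify: L = λW = 5.2×0.14925 = 0.7761 ✔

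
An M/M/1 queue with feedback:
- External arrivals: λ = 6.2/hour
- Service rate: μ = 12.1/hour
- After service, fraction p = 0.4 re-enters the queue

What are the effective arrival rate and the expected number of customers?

Effective arrival rate: λ_eff = λ/(1-p) = 6.2/(1-0.4) = 6.2/0.60 = 10.333333
ρ = λ_eff/μ = 10.333333/12.1 = 0.8539945
L = ρ/(1-ρ) = 0.8539945/(1-0.8539945) = 5.8491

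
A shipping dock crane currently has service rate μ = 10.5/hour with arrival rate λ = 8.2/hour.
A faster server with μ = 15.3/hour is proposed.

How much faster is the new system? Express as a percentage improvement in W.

System 1: ρ₁ = 8.2/10.5 = 0.7810, W₁ = 1/(10.5-8.2) = 0.434783
System 2: ρ₂ = 8.2/15.3 = 0.5359, W₂ = 1/(15.3-8.2) = 0.140845
Improvement: (W₁-W₂)/W₁ = (0.434783-0.140845)/0.434783 = 67.61%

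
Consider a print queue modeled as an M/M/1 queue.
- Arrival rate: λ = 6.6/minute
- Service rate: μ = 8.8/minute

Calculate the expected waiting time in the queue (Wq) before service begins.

First, compute utilization: ρ = λ/μ = 6.6/8.8 = 0.7500
For M/M/1: Wq = λ/(μ(μ-λ))
Wq = 6.6/(8.8 × (8.8-6.6))
Wq = 6.6/(8.8 × 2.20)
Wq = 0.3409 minutes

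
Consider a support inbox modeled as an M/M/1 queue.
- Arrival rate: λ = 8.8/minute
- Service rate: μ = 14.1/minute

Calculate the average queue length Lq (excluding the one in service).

ρ = λ/μ = 8.8/14.1 = 0.6241
For M/M/1: Lq = λ²/(μ(μ-λ))
Lq = 77.44/(14.1 × 5.30)
Lq = 1.0363 emails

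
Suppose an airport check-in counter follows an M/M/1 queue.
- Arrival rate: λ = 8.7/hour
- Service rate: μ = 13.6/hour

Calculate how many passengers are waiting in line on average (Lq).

ρ = λ/μ = 8.7/13.6 = 0.6397
For M/M/1: Lq = λ²/(μ(μ-λ))
Lq = 75.69/(13.6 × 4.90)
Lq = 1.1358 passengers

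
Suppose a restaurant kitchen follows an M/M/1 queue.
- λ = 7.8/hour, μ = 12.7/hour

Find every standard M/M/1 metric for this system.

Step 1: ρ = λ/μ = 7.8/12.7 = 0.6142
Step 2: L = λ/(μ-λ) = 7.8/4.90 = 1.5918
Step 3: Lq = λ²/(μ(μ-λ)) = 60.84/(12.7×4.90) = 0.9777
Step 4: W = 1/(μ-λ) = 1/4.90 = 0.20408
Step 5: Wq = λ/(μ(μ-λ)) = 7.8/(12.7×4.90) = 0.1253
Step 6: P(0) = 1-ρ = 0.3858
Verify: L = λW = 7.8×0.20408 = 1.5918 ✔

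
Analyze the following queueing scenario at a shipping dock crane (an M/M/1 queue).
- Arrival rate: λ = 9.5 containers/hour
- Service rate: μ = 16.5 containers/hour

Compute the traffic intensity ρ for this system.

Server utilization: ρ = λ/μ
ρ = 9.5/16.5 = 0.5758
The server is busy 57.58% of the time.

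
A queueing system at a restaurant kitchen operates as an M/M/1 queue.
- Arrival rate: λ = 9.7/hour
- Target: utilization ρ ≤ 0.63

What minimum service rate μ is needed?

ρ = λ/μ, so μ = λ/ρ
μ ≥ 9.7/0.63 = 15.3968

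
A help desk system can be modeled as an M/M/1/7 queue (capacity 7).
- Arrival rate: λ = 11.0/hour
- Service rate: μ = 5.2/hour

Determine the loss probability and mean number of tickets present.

ρ = λ/μ = 11.0/5.2 = 2.11538
P₀ = (1-ρ)/(1-ρ^(K+1)) = (1-2.11538)/(1-2.11538^8) = -1.1154/-399.9656 = 0.002789
P_K = P₀×ρ^K = 0.002789 × 2.11538^7 = 0.002789 × 189.5478 = 0.5286
Blocking probability P_7 = 0.5286 (52.86%)
L = ρ[1 - (K+1)ρ^K + Kρ^(K+1)] / [(1-ρ)(1-ρ^(K+1))]
L = 2.11538 × (1 - 8×189.5478 + 7×400.9656) / ((1 - 2.11538) × (1 - 400.9656)) = 6.1234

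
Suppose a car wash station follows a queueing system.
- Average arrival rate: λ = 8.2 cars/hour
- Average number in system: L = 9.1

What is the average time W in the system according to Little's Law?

Little's Law: L = λW, so W = L/λ
W = 9.1/8.2 = 1.1098 hours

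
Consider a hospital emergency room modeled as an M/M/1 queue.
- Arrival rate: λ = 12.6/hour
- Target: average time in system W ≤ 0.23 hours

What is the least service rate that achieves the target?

For M/M/1: W = 1/(μ-λ)
Need W ≤ 0.23, so 1/(μ-λ) ≤ 0.23
μ - λ ≥ 1/0.23 = 4.3478
μ ≥ 12.6 + 4.3478 = 16.9478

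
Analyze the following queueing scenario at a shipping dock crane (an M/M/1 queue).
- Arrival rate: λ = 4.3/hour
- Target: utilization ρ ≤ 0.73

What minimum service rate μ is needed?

ρ = λ/μ, so μ = λ/ρ
μ ≥ 4.3/0.73 = 5.8904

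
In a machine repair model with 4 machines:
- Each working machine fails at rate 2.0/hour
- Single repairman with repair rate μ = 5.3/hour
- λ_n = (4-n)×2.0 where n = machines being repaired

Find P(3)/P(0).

P(3)/P(0) = ∏_{i=0}^{3-1} λ_i/μ_{i+1}
= (4-0)×2.0/5.3 × (4-1)×2.0/5.3 × (4-2)×2.0/5.3
= 1.2897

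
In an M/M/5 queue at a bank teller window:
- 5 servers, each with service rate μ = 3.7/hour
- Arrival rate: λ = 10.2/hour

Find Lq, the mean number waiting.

Traffic intensity: ρ = λ/(cμ) = 10.2/(5×3.7) = 0.5514
Since ρ = 0.5514 < 1, system is stable.
Offered load a = λ/μ = cρ = 10.2/3.7 = 2.7568
P₀ = [ Σₙ₌₀^4 aⁿ/n! + a^5/(5!(1-ρ)) ]⁻¹
Σ = a^0/0! + a^1/1! + a^2/2! + a^3/3! + a^4/4! = 1.0000000 + 2.7567568 + 3.7998539 + 3.4917576 + 2.4064816 = 13.4548
a^5/(5!(1-ρ)) = 159.2180/(120 × 0.44865) = 2.9574
P₀ = 1/(13.4548 + 2.9574) = 0.06093
Lq = P₀·a^5·ρ / (5!(1-ρ)²) = 0.06093 × 159.2180 × 0.5514 / (120 × 0.2013) = 0.2214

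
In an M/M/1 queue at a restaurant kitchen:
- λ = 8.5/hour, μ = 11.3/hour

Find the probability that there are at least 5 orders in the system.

ρ = λ/μ = 8.5/11.3 = 0.7522
P(N ≥ n) = ρⁿ
P(N ≥ 5) = 0.7522^5
P(N ≥ 5) = 0.2408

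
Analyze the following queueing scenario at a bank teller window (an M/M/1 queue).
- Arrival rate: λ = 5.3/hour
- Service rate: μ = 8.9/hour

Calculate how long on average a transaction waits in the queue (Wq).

First, compute utilization: ρ = λ/μ = 5.3/8.9 = 0.5955
For M/M/1: Wq = λ/(μ(μ-λ))
Wq = 5.3/(8.9 × (8.9-5.3))
Wq = 5.3/(8.9 × 3.60)
Wq = 0.1654 hours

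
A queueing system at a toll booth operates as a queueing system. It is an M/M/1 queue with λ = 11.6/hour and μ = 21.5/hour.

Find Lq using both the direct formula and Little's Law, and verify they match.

Method 1 (direct): Lq = λ²/(μ(μ-λ)) = 134.56/(21.5 × 9.90) = 0.6322

Method 2 (Little's Law):
W = 1/(μ-λ) = 1/9.90 = 0.10101
Wq = W - 1/μ = 0.10101 - 0.046512 = 0.05450
Lq = λWq = 11.6 × 0.05450 = 0.6322 ✔ (matches Method 1)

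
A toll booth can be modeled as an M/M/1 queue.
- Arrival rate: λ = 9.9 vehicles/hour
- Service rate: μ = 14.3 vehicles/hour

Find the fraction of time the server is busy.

Server utilization: ρ = λ/μ
ρ = 9.9/14.3 = 0.6923
The server is busy 69.23% of the time.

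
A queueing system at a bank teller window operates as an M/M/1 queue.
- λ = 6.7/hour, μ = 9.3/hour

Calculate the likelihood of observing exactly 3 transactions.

ρ = λ/μ = 6.7/9.3 = 0.7204
P(n) = (1-ρ)ρⁿ
P(3) = (1-0.7204) × 0.7204^3
P(3) = 0.2796 × 0.3739
P(3) = 0.1045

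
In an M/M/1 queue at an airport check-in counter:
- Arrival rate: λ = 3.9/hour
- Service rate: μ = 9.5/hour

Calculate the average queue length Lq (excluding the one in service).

ρ = λ/μ = 3.9/9.5 = 0.4105
For M/M/1: Lq = λ²/(μ(μ-λ))
Lq = 15.21/(9.5 × 5.60)
Lq = 0.2859 passengers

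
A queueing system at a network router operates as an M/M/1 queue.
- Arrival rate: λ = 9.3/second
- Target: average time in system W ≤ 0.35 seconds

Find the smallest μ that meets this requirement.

For M/M/1: W = 1/(μ-λ)
Need W ≤ 0.35, so 1/(μ-λ) ≤ 0.35
μ - λ ≥ 1/0.35 = 2.8571
μ ≥ 9.3 + 2.8571 = 12.1571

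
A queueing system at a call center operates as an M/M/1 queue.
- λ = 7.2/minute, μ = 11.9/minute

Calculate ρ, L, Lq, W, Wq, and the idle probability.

Step 1: ρ = λ/μ = 7.2/11.9 = 0.6050
Step 2: L = λ/(μ-λ) = 7.2/4.70 = 1.5319
Step 3: Lq = λ²/(μ(μ-λ)) = 51.84/(11.9×4.70) = 0.9269
Step 4: W = 1/(μ-λ) = 1/4.70 = 0.21277
Step 5: Wq = λ/(μ(μ-λ)) = 7.2/(11.9×4.70) = 0.1287
Step 6: P(0) = 1-ρ = 0.3950
Verify: L = λW = 7.2×0.21277 = 1.5319 ✔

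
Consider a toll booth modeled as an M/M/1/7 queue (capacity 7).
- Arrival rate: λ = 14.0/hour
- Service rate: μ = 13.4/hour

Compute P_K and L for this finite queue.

ρ = λ/μ = 14.0/13.4 = 1.04478
P₀ = (1-ρ)/(1-ρ^(K+1)) = (1-1.04478)/(1-1.04478^8) = -0.04478/-0.4197 = 0.1067
P_K = P₀×ρ^K = 0.1067 × 1.04478^7 = 0.1067 × 1.3589 = 0.1450
Blocking probability P_7 = 0.1450 (14.50%)
L = ρ[1 - (K+1)ρ^K + Kρ^(K+1)] / [(1-ρ)(1-ρ^(K+1))]
L = 1.04478 × (1 - 8×1.35886 + 7×1.41971) / ((1 - 1.04478) × (1 - 1.41971)) = 3.7295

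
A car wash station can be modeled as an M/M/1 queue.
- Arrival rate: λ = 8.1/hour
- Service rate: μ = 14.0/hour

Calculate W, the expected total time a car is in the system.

First, compute utilization: ρ = λ/μ = 8.1/14.0 = 0.5786
For M/M/1: W = 1/(μ-λ)
W = 1/(14.0-8.1) = 1/5.90
W = 0.1695 hours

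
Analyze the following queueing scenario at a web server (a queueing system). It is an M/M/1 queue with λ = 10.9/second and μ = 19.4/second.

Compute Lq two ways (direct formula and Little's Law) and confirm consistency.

Method 1 (direct): Lq = λ²/(μ(μ-λ)) = 118.81/(19.4 × 8.50) = 0.7205

Method 2 (Little's Law):
W = 1/(μ-λ) = 1/8.50 = 0.11765
Wq = W - 1/μ = 0.11765 - 0.051546 = 0.06610
Lq = λWq = 10.9 × 0.06610 = 0.7205 ✔ (matches Method 1)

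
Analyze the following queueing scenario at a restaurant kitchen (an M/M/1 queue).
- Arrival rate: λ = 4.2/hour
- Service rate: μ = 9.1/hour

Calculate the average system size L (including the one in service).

ρ = λ/μ = 4.2/9.1 = 0.4615
For M/M/1: L = λ/(μ-λ)
L = 4.2/(9.1-4.2) = 4.2/4.90
L = 0.8571 orders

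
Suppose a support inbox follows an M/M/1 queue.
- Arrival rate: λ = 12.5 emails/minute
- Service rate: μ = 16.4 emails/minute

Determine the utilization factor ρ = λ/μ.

Server utilization: ρ = λ/μ
ρ = 12.5/16.4 = 0.7622
The server is busy 76.22% of the time.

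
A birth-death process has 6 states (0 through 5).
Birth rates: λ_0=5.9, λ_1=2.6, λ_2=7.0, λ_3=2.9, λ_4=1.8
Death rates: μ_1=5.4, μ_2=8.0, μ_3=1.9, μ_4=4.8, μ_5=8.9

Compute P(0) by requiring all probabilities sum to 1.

Ratios P(n)/P(0) = (λ₀···λₙ₋₁)/(μ₁···μₙ):
P(1)/P(0) = (5.9)/(5.4) = 1.0926
P(2)/P(0) = (5.9×2.6)/(5.4×8.0) = 0.3551
P(3)/P(0) = (5.9×2.6×7.0)/(5.4×8.0×1.9) = 1.3082
P(4)/P(0) = (5.9×2.6×7.0×2.9)/(5.4×8.0×1.9×4.8) = 0.7904
P(5)/P(0) = (5.9×2.6×7.0×2.9×1.8)/(5.4×8.0×1.9×4.8×8.9) = 0.1599

Normalization: ∑ P(n) = 1
P(0) × (1.0000 + 1.0926 + 0.3551 + 1.3082 + 0.7904 + 0.1599) = 1
P(0) × 4.7062 = 1
P(0) = 1/4.7062 = 0.2125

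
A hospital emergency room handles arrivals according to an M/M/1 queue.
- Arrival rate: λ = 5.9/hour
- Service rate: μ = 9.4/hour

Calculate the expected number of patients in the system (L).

ρ = λ/μ = 5.9/9.4 = 0.6277
For M/M/1: L = λ/(μ-λ)
L = 5.9/(9.4-5.9) = 5.9/3.50
L = 1.6857 patients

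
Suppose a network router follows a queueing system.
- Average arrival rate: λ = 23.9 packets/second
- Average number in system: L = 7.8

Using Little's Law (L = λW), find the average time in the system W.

Little's Law: L = λW, so W = L/λ
W = 7.8/23.9 = 0.3264 seconds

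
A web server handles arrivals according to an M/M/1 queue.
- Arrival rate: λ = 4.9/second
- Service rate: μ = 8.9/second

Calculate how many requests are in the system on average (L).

ρ = λ/μ = 4.9/8.9 = 0.5506
For M/M/1: L = λ/(μ-λ)
L = 4.9/(8.9-4.9) = 4.9/4.00
L = 1.2250 requests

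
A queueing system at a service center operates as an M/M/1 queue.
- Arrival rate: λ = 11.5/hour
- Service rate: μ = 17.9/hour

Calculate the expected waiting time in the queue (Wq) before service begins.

First, compute utilization: ρ = λ/μ = 11.5/17.9 = 0.6425
For M/M/1: Wq = λ/(μ(μ-λ))
Wq = 11.5/(17.9 × (17.9-11.5))
Wq = 11.5/(17.9 × 6.40)
Wq = 0.1004 hours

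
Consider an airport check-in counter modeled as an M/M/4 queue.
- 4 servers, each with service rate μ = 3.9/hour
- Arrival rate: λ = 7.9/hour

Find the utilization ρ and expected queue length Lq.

Traffic intensity: ρ = λ/(cμ) = 7.9/(4×3.9) = 0.5064
Since ρ = 0.5064 < 1, system is stable.
Offered load a = λ/μ = cρ = 7.9/3.9 = 2.0256
P₀ = [ Σₙ₌₀^3 aⁿ/n! + a^4/(4!(1-ρ)) ]⁻¹
Σ = a^0/0! + a^1/1! + a^2/2! + a^3/3! = 1.0000 + 2.0256 + 2.0516 + 1.3853 = 6.4625
a^4/(4!(1-ρ)) = 16.8364/(24 × 0.49359) = 1.4213
P₀ = 1/(6.4625 + 1.4213) = 0.1268
Lq = P₀·a^4·ρ / (4!(1-ρ)²) = 0.12684 × 16.8364 × 0.50641 / (24 × 0.24363) = 0.1850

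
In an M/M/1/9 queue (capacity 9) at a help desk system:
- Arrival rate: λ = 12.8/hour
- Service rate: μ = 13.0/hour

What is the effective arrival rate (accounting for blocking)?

ρ = λ/μ = 12.8/13.0 = 0.984615
P₀ = (1-ρ)/(1-ρ^(K+1)) = (1-0.984615)/(1-0.984615^10) = 0.01538/0.1436 = 0.1071
P_K = P₀×ρ^K = 0.10712 × 0.984615^9 = 0.10712 × 0.86976 = 0.09317
λ_eff = λ(1-P_K) = 12.8 × (1 - 0.09317) = 12.8 × 0.90683 = 11.6074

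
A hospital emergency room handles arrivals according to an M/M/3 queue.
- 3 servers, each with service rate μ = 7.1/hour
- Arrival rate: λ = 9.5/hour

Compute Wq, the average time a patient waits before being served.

Traffic intensity: ρ = λ/(cμ) = 9.5/(3×7.1) = 0.4460
Since ρ = 0.4460 < 1, system is stable.
Offered load a = λ/μ = cρ = 9.5/7.1 = 1.3380
P₀ = [ Σₙ₌₀^2 aⁿ/n! + a^3/(3!(1-ρ)) ]⁻¹
Σ = a^0/0! + a^1/1! + a^2/2! = 1.0000 + 1.3380 + 0.8952 = 3.2332
a^3/(3!(1-ρ)) = 2.3955/(6 × 0.5540) = 0.7207
P₀ = 1/(3.2332 + 0.7207) = 0.2529
Lq = P₀·a^3·ρ / (3!(1-ρ)²) = 0.2529 × 2.3955 × 0.4460 / (6 × 0.3069) = 0.1467
Wq = Lq/λ = 0.14674/9.5 = 0.01545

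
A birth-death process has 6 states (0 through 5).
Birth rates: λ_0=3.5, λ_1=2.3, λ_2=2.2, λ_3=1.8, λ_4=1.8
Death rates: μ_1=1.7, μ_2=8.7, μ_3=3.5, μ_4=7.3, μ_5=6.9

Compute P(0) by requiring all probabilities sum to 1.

Ratios P(n)/P(0) = (λ₀···λₙ₋₁)/(μ₁···μₙ):
P(1)/P(0) = (3.5)/(1.7) = 2.0588
P(2)/P(0) = (3.5×2.3)/(1.7×8.7) = 0.5443
P(3)/P(0) = (3.5×2.3×2.2)/(1.7×8.7×3.5) = 0.3421
P(4)/P(0) = (3.5×2.3×2.2×1.8)/(1.7×8.7×3.5×7.3) = 0.08436
P(5)/P(0) = (3.5×2.3×2.2×1.8×1.8)/(1.7×8.7×3.5×7.3×6.9) = 0.02201

Normalization: ∑ P(n) = 1
P(0) × (1.0000 + 2.0588 + 0.5443 + 0.3421 + 0.08436 + 0.02201) = 1
P(0) × 4.0516 = 1
P(0) = 1/4.0516 = 0.2468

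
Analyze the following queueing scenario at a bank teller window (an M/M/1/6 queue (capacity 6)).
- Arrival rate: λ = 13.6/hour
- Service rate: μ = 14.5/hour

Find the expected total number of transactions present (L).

ρ = λ/μ = 13.6/14.5 = 0.93793
P₀ = (1-ρ)/(1-ρ^(K+1)) = (1-0.93793)/(1-0.93793^7) = 0.06207/0.3615 = 0.1717
P_K = P₀×ρ^K = 0.1717 × 0.93793^6 = 0.1717 × 0.6808 = 0.1169
L = ρ[1 - (K+1)ρ^K + Kρ^(K+1)] / [(1-ρ)(1-ρ^(K+1))]
L = 0.93793 × (1 - 7×0.6808047 + 6×0.6385472) / ((1 - 0.93793) × (1 - 0.6385472)) = 2.7446 transactions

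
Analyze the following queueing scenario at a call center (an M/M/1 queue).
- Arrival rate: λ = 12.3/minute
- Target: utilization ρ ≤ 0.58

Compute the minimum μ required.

ρ = λ/μ, so μ = λ/ρ
μ ≥ 12.3/0.58 = 21.2069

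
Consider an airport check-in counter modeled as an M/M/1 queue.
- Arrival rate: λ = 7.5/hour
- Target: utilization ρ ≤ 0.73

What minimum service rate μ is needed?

ρ = λ/μ, so μ = λ/ρ
μ ≥ 7.5/0.73 = 10.2740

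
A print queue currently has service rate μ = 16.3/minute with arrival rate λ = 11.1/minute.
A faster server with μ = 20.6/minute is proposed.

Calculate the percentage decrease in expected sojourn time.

System 1: ρ₁ = 11.1/16.3 = 0.6810, W₁ = 1/(16.3-11.1) = 0.192308
System 2: ρ₂ = 11.1/20.6 = 0.5388, W₂ = 1/(20.6-11.1) = 0.105263
Improvement: (W₁-W₂)/W₁ = (0.192308-0.105263)/0.192308 = 45.26%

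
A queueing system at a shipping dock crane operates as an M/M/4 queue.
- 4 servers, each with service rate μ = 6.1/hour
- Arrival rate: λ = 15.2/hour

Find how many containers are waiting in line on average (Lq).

Traffic intensity: ρ = λ/(cμ) = 15.2/(4×6.1) = 0.6230
Since ρ = 0.6230 < 1, system is stable.
Offered load a = λ/μ = cρ = 15.2/6.1 = 2.4918
P₀ = [ Σₙ₌₀^3 aⁿ/n! + a^4/(4!(1-ρ)) ]⁻¹
Σ = a^0/0! + a^1/1! + a^2/2! + a^3/3! = 1.00000 + 2.49180 + 3.10454 + 2.57864 = 9.1750
a^4/(4!(1-ρ)) = 38.5527/(24 × 0.377049) = 4.2604
P₀ = 1/(9.1750 + 4.2604) = 0.07443
Lq = P₀·a^4·ρ / (4!(1-ρ)²) = 0.074431 × 38.5527 × 0.62295 / (24 × 0.14217) = 0.5239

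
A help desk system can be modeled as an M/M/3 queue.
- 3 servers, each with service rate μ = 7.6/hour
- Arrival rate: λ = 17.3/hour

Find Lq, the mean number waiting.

Traffic intensity: ρ = λ/(cμ) = 17.3/(3×7.6) = 0.7588
Since ρ = 0.7588 < 1, system is stable.
Offered load a = λ/μ = cρ = 17.3/7.6 = 2.2763
P₀ = [ Σₙ₌₀^2 aⁿ/n! + a^3/(3!(1-ρ)) ]⁻¹
Σ = a^0/0! + a^1/1! + a^2/2! = 1.0000 + 2.2763 + 2.5908 = 5.8671
a^3/(3!(1-ρ)) = 11.7950/(6 × 0.241228) = 8.1493
P₀ = 1/(5.86712 + 8.14926) = 0.07135
Lq = P₀·a^3·ρ / (3!(1-ρ)²) = 0.071345 × 11.7950 × 0.75877 / (6 × 0.058191) = 1.8288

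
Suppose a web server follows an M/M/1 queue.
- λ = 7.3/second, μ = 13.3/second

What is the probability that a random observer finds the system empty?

ρ = λ/μ = 7.3/13.3 = 0.5489
P(0) = 1 - ρ = 1 - 0.5489 = 0.4511
The server is idle 45.11% of the time.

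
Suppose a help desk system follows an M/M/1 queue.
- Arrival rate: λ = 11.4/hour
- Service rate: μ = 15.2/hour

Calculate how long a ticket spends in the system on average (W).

First, compute utilization: ρ = λ/μ = 11.4/15.2 = 0.7500
For M/M/1: W = 1/(μ-λ)
W = 1/(15.2-11.4) = 1/3.80
W = 0.2632 hours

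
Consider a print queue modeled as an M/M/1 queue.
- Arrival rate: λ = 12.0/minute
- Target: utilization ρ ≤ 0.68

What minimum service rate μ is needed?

ρ = λ/μ, so μ = λ/ρ
μ ≥ 12.0/0.68 = 17.6471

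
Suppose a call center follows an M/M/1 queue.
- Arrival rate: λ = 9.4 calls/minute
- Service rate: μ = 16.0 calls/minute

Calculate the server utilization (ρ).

Server utilization: ρ = λ/μ
ρ = 9.4/16.0 = 0.5875
The server is busy 58.75% of the time.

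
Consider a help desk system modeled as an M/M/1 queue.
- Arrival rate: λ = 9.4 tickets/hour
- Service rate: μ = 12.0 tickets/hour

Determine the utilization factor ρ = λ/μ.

Server utilization: ρ = λ/μ
ρ = 9.4/12.0 = 0.7833
The server is busy 78.33% of the time.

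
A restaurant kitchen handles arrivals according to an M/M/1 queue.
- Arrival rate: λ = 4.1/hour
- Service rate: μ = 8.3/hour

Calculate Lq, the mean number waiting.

ρ = λ/μ = 4.1/8.3 = 0.4940
For M/M/1: Lq = λ²/(μ(μ-λ))
Lq = 16.81/(8.3 × 4.20)
Lq = 0.4822 orders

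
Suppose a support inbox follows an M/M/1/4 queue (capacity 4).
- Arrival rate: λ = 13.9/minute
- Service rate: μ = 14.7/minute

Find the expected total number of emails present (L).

ρ = λ/μ = 13.9/14.7 = 0.94558
P₀ = (1-ρ)/(1-ρ^(K+1)) = (1-0.94558)/(1-0.94558^5) = 0.054420/0.24405 = 0.2230
P_K = P₀×ρ^K = 0.2230 × 0.94558^4 = 0.2230 × 0.7995 = 0.1783
L = ρ[1 - (K+1)ρ^K + Kρ^(K+1)] / [(1-ρ)(1-ρ^(K+1))]
L = 0.94558 × (1 - 5×0.79945332 + 4×0.75594707) / ((1 - 0.94558) × (1 - 0.75594707)) = 1.8882 emails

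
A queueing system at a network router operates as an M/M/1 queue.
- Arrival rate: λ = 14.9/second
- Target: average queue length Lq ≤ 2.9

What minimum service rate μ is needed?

For M/M/1: Lq = λ²/(μ(μ-λ))
Need Lq ≤ 2.9, i.e. μ(μ-λ) ≥ λ²/2.9
μ² - 14.9μ - 222.01/2.9 ≥ 0  →  μ² - 14.9μ - 76.55517 ≥ 0
Quadratic formula (positive root): μ = [λ + √(λ² + 4×76.55517)]/2
Discriminant: 222.01 + 4×76.55517 = 528.2307, √528.2307 = 22.9833
μ ≥ (14.9 + 22.9833)/2 = 18.9416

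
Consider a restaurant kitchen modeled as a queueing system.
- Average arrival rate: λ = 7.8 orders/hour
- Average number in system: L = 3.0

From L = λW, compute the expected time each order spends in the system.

Little's Law: L = λW, so W = L/λ
W = 3.0/7.8 = 0.3846 hours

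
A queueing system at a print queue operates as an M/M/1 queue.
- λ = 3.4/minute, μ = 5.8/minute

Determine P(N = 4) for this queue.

ρ = λ/μ = 3.4/5.8 = 0.5862
P(n) = (1-ρ)ρⁿ
P(4) = (1-0.5862) × 0.5862^4
P(4) = 0.41380 × 0.11808
P(4) = 0.04886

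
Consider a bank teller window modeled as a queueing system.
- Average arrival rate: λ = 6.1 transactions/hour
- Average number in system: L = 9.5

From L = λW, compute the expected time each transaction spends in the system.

Little's Law: L = λW, so W = L/λ
W = 9.5/6.1 = 1.5574 hours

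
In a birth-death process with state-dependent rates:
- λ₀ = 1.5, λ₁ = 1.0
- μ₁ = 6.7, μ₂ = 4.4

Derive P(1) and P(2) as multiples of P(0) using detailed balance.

Balance equations:
State 0: λ₀P₀ = μ₁P₁ → P₁ = (λ₀/μ₁)P₀ = (1.5/6.7)P₀ = 0.2239P₀
State 1: P₂ = (λ₀λ₁)/(μ₁μ₂)P₀ = (1.5×1.0)/(6.7×4.4)P₀ = 0.05088P₀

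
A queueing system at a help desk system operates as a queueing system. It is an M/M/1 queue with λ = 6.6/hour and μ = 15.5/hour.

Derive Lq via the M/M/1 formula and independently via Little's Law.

Method 1 (direct): Lq = λ²/(μ(μ-λ)) = 43.56/(15.5 × 8.90) = 0.3158

Method 2 (Little's Law):
W = 1/(μ-λ) = 1/8.90 = 0.1123596
Wq = W - 1/μ = 0.1123596 - 0.06451613 = 0.047843
Lq = λWq = 6.6 × 0.047843 = 0.3158 ✔ (matches Method 1)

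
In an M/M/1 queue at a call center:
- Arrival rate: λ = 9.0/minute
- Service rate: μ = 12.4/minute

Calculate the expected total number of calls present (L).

ρ = λ/μ = 9.0/12.4 = 0.7258
For M/M/1: L = λ/(μ-λ)
L = 9.0/(12.4-9.0) = 9.0/3.40
L = 2.6471 calls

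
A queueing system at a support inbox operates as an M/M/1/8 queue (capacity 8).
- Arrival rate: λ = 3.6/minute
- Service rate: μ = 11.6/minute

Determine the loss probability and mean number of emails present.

ρ = λ/μ = 3.6/11.6 = 0.310345
P₀ = (1-ρ)/(1-ρ^(K+1)) = (1-0.310345)/(1-0.310345^9) = 0.6897/1.0000 = 0.6897
P_K = P₀×ρ^K = 0.6897 × 0.310345^8 = 0.6897 × 0.00008605 = 0.00005935
Blocking probability P_8 = 0.00005935 (0.005935%)
L = ρ[1 - (K+1)ρ^K + Kρ^(K+1)] / [(1-ρ)(1-ρ^(K+1))]
L = 0.310345 × (1 - 9×0.00008605 + 8×0.00002671) / ((1 - 0.310345) × (1 - 0.00002671)) = 0.4498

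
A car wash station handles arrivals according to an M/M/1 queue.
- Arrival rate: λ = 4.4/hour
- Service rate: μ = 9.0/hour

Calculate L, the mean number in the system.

ρ = λ/μ = 4.4/9.0 = 0.4889
For M/M/1: L = λ/(μ-λ)
L = 4.4/(9.0-4.4) = 4.4/4.60
L = 0.9565 cars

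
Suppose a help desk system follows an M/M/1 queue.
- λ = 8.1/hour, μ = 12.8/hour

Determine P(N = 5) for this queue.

ρ = λ/μ = 8.1/12.8 = 0.6328
P(n) = (1-ρ)ρⁿ
P(5) = (1-0.6328) × 0.6328^5
P(5) = 0.36720 × 0.10147
P(5) = 0.03726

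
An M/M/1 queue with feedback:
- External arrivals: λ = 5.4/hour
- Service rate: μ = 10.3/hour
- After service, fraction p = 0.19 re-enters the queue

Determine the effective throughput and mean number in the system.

Effective arrival rate: λ_eff = λ/(1-p) = 5.4/(1-0.19) = 5.4/0.81 = 6.6667
ρ = λ_eff/μ = 6.6667/10.3 = 0.64725
L = ρ/(1-ρ) = 0.64725/(1-0.64725) = 1.8349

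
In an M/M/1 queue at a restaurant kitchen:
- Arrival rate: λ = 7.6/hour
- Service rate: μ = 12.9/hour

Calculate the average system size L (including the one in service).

ρ = λ/μ = 7.6/12.9 = 0.5891
For M/M/1: L = λ/(μ-λ)
L = 7.6/(12.9-7.6) = 7.6/5.30
L = 1.4340 orders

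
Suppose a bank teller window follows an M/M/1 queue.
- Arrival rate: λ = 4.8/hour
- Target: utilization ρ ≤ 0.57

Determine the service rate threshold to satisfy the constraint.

ρ = λ/μ, so μ = λ/ρ
μ ≥ 4.8/0.57 = 8.4211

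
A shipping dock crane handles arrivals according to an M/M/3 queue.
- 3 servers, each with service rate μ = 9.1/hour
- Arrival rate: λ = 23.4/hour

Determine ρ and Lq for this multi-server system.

Traffic intensity: ρ = λ/(cμ) = 23.4/(3×9.1) = 0.8571
Since ρ = 0.8571 < 1, system is stable.
Offered load a = λ/μ = cρ = 23.4/9.1 = 2.5714
P₀ = [ Σₙ₌₀^2 aⁿ/n! + a^3/(3!(1-ρ)) ]⁻¹
Σ = a^0/0! + a^1/1! + a^2/2! = 1.000000 + 2.571429 + 3.306122 = 6.8776
a^3/(3!(1-ρ)) = 17.0029/(6 × 0.142857) = 19.8367
P₀ = 1/(6.8776 + 19.8367) = 0.03743
Lq = P₀·a^3·ρ / (3!(1-ρ)²) = 0.037433 × 17.0029 × 0.85714 / (6 × 0.020408) = 4.4553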